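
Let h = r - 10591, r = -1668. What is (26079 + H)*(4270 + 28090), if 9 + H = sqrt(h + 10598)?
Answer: 843625200 + 32360*I*sqrt(1661) ≈ 8.4363e+8 + 1.3188e+6*I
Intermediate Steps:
h = -12259 (h = -1668 - 10591 = -12259)
H = -9 + I*sqrt(1661) (H = -9 + sqrt(-12259 + 10598) = -9 + sqrt(-1661) = -9 + I*sqrt(1661) ≈ -9.0 + 40.755*I)
(26079 + H)*(4270 + 28090) = (26079 + (-9 + I*sqrt(1661)))*(4270 + 28090) = (26070 + I*sqrt(1661))*32360 = 843625200 + 32360*I*sqrt(1661)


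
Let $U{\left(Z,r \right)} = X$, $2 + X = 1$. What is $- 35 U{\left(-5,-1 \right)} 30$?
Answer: $1050$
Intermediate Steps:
$X = -1$ ($X = -2 + 1 = -1$)
$U{\left(Z,r \right)} = -1$
$- 35 U{\left(-5,-1 \right)} 30 = \left(-35\right) \left(-1\right) 30 = 35 \cdot 30 = 1050$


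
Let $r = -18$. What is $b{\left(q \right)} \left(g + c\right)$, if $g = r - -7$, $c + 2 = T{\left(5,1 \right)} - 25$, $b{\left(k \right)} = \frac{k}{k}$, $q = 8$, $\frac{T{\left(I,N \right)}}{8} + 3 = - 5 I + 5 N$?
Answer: $-222$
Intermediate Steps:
$T{\left(I,N \right)} = -24 - 40 I + 40 N$ ($T{\left(I,N \right)} = -24 + 8 \left(- 5 I + 5 N\right) = -24 - \left(- 40 N + 40 I\right) = -24 - 40 I + 40 N$)
$b{\left(k \right)} = 1$
$c = -211$ ($c = -2 - 209 = -211$)
$g = -11$ ($g = -18 - -7 = -18 + 7 = -11$)
$b{\left(q \right)} \left(g + c\right) = 1 \left(-11 - 211\right) = 1 \left(-222\right) = -222$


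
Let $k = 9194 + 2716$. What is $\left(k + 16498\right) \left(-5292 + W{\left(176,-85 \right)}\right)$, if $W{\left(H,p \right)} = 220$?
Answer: $-144085376$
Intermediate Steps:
$k = 11910$
$\left(k + 16498\right) \left(-5292 + W{\left(176,-85 \right)}\right) = \left(11910 + 16498\right) \left(-5292 + 220\right) = 28408 \left(-5072\right) = -144085376$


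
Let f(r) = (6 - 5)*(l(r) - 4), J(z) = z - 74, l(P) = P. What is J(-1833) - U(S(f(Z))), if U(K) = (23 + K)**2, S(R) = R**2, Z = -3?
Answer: -7091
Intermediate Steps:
J(z) = -74 + z
f(r) = -4 + r (f(r) = (6 - 5)*(r - 4) = 1*(-4 + r) = -4 + r)
J(-1833) - U(S(f(Z))) = (-74 - 1833) - (23 + (-4 - 3)**2)**2 = -1907 - (23 + (-7)**2)**2 = -1907 - (23 + 49)**2 = -1907 - 1*72**2 = -1907 - 1*5184 = -1907 - 5184 = -7091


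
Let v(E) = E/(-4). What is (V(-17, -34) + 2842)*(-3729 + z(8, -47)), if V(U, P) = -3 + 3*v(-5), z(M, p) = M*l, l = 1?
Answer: -42311491/4 ≈ -1.0578e+7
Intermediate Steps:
z(M, p) = M (z(M, p) = M*1 = M)
v(E) = -E/4 (v(E) = E*(-1/4) = -E/4)
V(U, P) = 3/4 (V(U, P) = -3 + 3*(-1/4*(-5)) = -3 + 3*(5/4) = -3 + 15/4 = 3/4)
(V(-17, -34) + 2842)*(-3729 + z(8, -47)) = (3/4 + 2842)*(-3729 + 8) = (11371/4)*(-3721) = -42311491/4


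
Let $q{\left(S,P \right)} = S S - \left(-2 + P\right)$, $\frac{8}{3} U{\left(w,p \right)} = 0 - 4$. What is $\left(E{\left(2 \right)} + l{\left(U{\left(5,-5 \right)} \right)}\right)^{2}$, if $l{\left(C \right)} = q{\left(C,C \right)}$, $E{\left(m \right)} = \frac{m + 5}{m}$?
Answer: $\frac{1369}{16} \approx 85.563$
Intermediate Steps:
$U{\left(w,p \right)} = - \frac{3}{2}$ ($U{\left(w,p \right)} = \frac{3 \left(0 - 4\right)}{8} = \frac{3}{8} \left(-4\right) = - \frac{3}{2}$)
$q{\left(S,P \right)} = 2 + S^{2} - P$ ($q{\left(S,P \right)} = S^{2} - \left(-2 + P\right) = 2 + S^{2} - P$)
$E{\left(m \right)} = \frac{5 + m}{m}$
$l{\left(C \right)} = 2 + C^{2} - C$
$\left(E{\left(2 \right)} + l{\left(U{\left(5,-5 \right)} \right)}\right)^{2} = \left(\frac{5 + 2}{2} + \left(2 + \left(- \frac{3}{2}\right)^{2} - - \frac{3}{2}\right)\right)^{2} = \left(\frac{1}{2} \cdot 7 + \left(2 + \frac{9}{4} + \frac{3}{2}\right)\right)^{2} = \left(\frac{7}{2} + \frac{23}{4}\right)^{2} = \left(\frac{37}{4}\right)^{2} = \frac{1369}{16}$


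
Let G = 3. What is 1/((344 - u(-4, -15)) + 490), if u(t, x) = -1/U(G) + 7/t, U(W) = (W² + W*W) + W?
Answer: 84/70207 ≈ 0.0011965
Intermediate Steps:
U(W) = W + 2*W² (U(W) = (W² + W²) + W = 2*W² + W = W + 2*W²)
u(t, x) = -1/21 + 7/t (u(t, x) = -1/(3*(1 + 2*3)) + 7/t = -1/(3*(1 + 6)) + 7/t = -1/(3*7) + 7/t = -1/21 + 7/t)
1/((344 - u(-4, -15)) + 490) = 1/((344 - (147 - 1*(-4))/(21*(-4))) + 490) = 1/((344 - (-1)*(147 + 4)/(21*4)) + 490) = 1/((344 - (-1)*151/(21*4)) + 490) = 1/((344 - 1*(-151/84)) + 490) = 1/((344 + 151/84) + 490) = 1/(29047/84 + 490) = 1/(70207/84) = 84/70207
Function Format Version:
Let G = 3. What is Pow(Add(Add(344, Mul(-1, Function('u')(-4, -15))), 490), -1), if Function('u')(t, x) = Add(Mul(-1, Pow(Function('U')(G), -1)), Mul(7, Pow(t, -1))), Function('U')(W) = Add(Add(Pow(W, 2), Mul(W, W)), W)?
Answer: Rational(84, 70207) ≈ 0.0011965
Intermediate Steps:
Function('U')(W) = Add(W, Mul(2, Pow(W, 2))) (Function('U')(W) = Add(Add(Pow(W, 2), Pow(W, 2)), W) = Add(Mul(2, Pow(W, 2)), W) = Add(W, Mul(2, Pow(W, 2))))
Function('u')(t, x) = Add(Rational(-1, 21), Mul(7, Pow(t, -1))) (Function('u')(t, x) = Add(Mul(-1, Pow(Mul(3, Add(1, Mul(2, 3))), -1)), Mul(7, Pow(t, -1))) = Add(Mul(-1, Pow(Mul(3, Add(1, 6)), -1)), Mul(7, Pow(t, -1))) = Add(Mul(-1, Pow(Mul(3, 7), -1)), Mul(7, Pow(t, -1))) = Add(Mul(-1, Pow(21, -1)), Mul(7, Pow(t, -1))) = Add(Mul(-1, Rational(1, 21)), Mul(7, Pow(t, -1))) = Add(Rational(-1, 21), Mul(7, Pow(t, -1))))
Pow(Add(Add(344, Mul(-1, Function('u')(-4, -15))), 490), -1) = Pow(Add(Add(344, Mul(-1, Mul(Rational(1, 21), Pow(-4, -1), Add(147, Mul(-1, -4))))), 490), -1) = Pow(Add(Add(344, Mul(-1, Mul(Rational(1, 21), Rational(-1, 4), Add(147, 4)))), 490), -1) = Pow(Add(Add(344, Mul(-1, Mul(Rational(1, 21), Rational(-1, 4), 151))), 490), -1) = Pow(Add(Add(344, Mul(-1, Rational(-151, 84))), 490), -1) = Pow(Add(Add(344, Rational(151, 84)), 490), -1) = Pow(Add(Rational(29047, 84), 490), -1) = Pow(Rational(70207, 84), -1) = Rational(84, 70207)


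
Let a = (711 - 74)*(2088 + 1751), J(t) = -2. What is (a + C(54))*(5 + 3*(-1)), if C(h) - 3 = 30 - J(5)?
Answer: 4890956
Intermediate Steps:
a = 2445443 (a = 637*3839 = 2445443)
C(h) = 35 (C(h) = 3 + (30 - 1*(-2)) = 3 + (30 + 2) = 3 + 32 = 35)
(a + C(54))*(5 + 3*(-1)) = (2445443 + 35)*(5 + 3*(-1)) = 2445478*(5 - 3) = 2445478*2 = 4890956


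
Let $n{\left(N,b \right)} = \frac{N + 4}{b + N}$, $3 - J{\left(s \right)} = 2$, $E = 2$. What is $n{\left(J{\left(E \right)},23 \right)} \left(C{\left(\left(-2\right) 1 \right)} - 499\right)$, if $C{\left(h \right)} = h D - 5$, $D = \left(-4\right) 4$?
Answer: $- \frac{295}{3} \approx -98.333$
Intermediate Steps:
$J{\left(s \right)} = 1$ ($J{\left(s \right)} = 3 - 2 = 1$)
$n{\left(N,b \right)} = \frac{4 + N}{N + b}$
$D = -16$
$C{\left(h \right)} = -5 - 16 h$ ($C{\left(h \right)} = h \left(-16\right) - 5 = - 16 h - 5 = -5 - 16 h$)
$n{\left(J{\left(E \right)},23 \right)} \left(C{\left(\left(-2\right) 1 \right)} - 499\right) = \frac{4 + 1}{1 + 23} \left(\left(-5 - 16 \left(\left(-2\right) 1\right)\right) - 499\right) = \frac{1}{24} \cdot 5 \left(\left(-5 - -32\right) - 499\right) = \frac{1}{24} \cdot 5 \left(\left(-5 + 32\right) - 499\right) = \frac{5 \left(27 - 499\right)}{24} = \frac{5}{24} \left(-472\right) = - \frac{295}{3}$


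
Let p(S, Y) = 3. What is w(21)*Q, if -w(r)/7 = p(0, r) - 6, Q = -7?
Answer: -147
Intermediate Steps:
w(r) = 21 (w(r) = -7*(3 - 6) = -7*(-3) = 21)
w(21)*Q = 21*(-7) = -147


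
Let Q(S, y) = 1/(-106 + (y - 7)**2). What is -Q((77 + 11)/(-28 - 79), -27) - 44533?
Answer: -46759651/1050 ≈ -44533.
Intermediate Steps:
Q(S, y) = 1/(-106 + (-7 + y)**2)
-Q((77 + 11)/(-28 - 79), -27) - 44533 = -1/(-106 + (-7 - 27)**2) - 44533 = -1/(-106 + (-34)**2) - 44533 = -1/(-106 + 1156) - 44533 = -1/1050 - 44533 = -46759651/1050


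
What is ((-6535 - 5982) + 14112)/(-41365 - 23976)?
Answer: -1595/65341 ≈ -0.024410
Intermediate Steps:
((-6535 - 5982) + 14112)/(-41365 - 23976) = (-12517 + 14112)/(-65341) = 1595*(-1/65341) = -1595/65341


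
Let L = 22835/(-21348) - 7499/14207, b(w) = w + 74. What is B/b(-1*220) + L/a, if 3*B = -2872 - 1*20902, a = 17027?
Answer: 20461994703951107/376981962307956 ≈ 54.278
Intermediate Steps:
b(w) = 74 + w
L = -484505497/303291036 (L = 22835*(-1/21348) - 7499*1/14207 = -22835/21348 - 7499/14207 = -484505497/303291036 ≈ -1.5975)
B = -23774/3 (B = (-2872 - 1*20902)/3 = (-2872 - 20902)/3 = (⅓)*(-23774) = -23774/3 ≈ -7924.7)
B/b(-1*220) + L/a = -23774/(3*(74 - 1*220)) - 484505497/303291036/17027 = -23774/(3*(74 - 220)) - 484505497/303291036*1/17027 = -23774/3/(-146) - 484505497/5164136469972 = -23774/3*(-1/146) - 484505497/5164136469972 = 11887/219 - 484505497/5164136469972 = 20461994703951107/376981962307956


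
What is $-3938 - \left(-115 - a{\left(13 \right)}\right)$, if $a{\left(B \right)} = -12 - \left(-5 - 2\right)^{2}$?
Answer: $-3884$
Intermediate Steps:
$a{\left(B \right)} = -61$ ($a{\left(B \right)} = -12 - \left(-5 - 2\right)^{2} = -12 - \left(-7\right)^{2} = -12 - 49 = -61$)
$-3938 - \left(-115 - a{\left(13 \right)}\right) = -3938 + \left(\left(541 - 61\right) - 426\right) = -3938 + \left(480 - 426\right) = -3938 + 54 = -3884$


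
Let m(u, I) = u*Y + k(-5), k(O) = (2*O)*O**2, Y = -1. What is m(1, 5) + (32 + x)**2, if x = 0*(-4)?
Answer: 773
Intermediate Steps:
x = 0
k(O) = 2*O**3
m(u, I) = -250 - u (m(u, I) = u*(-1) + 2*(-5)**3 = -u + 2*(-125) = -u - 250 = -250 - u)
m(1, 5) + (32 + x)**2 = (-250 - 1*1) + (32 + 0)**2 = (-250 - 1) + 32**2 = -251 + 1024 = 773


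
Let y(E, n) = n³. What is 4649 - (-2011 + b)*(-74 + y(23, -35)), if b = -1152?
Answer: -135843038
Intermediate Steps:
4649 - (-2011 + b)*(-74 + y(23, -35)) = 4649 - (-2011 - 1152)*(-74 + (-35)³) = 4649 - (-3163)*(-74 - 42875) = 4649 - (-3163)*(-42949) = 4649 - 1*135847687 = 4649 - 135847687 = -135843038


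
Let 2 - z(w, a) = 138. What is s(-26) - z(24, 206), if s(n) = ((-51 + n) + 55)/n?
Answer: 1779/13 ≈ 136.85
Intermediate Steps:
s(n) = (4 + n)/n
z(w, a) = -136 (z(w, a) = 2 - 1*138 = 2 - 138 = -136)
s(-26) - z(24, 206) = (4 - 26)/(-26) - 1*(-136) = -1/26*(-22) + 136 = 11/13 + 136 = 1779/13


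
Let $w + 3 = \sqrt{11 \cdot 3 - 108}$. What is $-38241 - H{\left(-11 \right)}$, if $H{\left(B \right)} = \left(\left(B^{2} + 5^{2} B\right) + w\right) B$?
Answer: $-39968 + 55 i \sqrt{3} \approx -39968.0 + 95.263 i$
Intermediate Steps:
$w = -3 + 5 i \sqrt{3}$ ($w = -3 + \sqrt{11 \cdot 3 - 108} = -3 + \sqrt{33 - 108} = -3 + \sqrt{-75} = -3 + 5 i \sqrt{3} \approx -3.0 + 8.6602 i$)
$H{\left(B \right)} = B \left(-3 + B^{2} + 25 B + 5 i \sqrt{3}\right)$ ($H{\left(B \right)} = \left(\left(B^{2} + 5^{2} B\right) - \left(3 - 5 i \sqrt{3}\right)\right) B = \left(\left(B^{2} + 25 B\right) - \left(3 - 5 i \sqrt{3}\right)\right) B = \left(-3 + B^{2} + 25 B + 5 i \sqrt{3}\right) B = B \left(-3 + B^{2} + 25 B + 5 i \sqrt{3}\right)$)
$-38241 - H{\left(-11 \right)} = -38241 - - 11 \left(-3 + \left(-11\right)^{2} + 25 \left(-11\right) + 5 i \sqrt{3}\right) = -38241 - - 11 \left(-3 + 121 - 275 + 5 i \sqrt{3}\right) = -38241 - - 11 \left(-157 + 5 i \sqrt{3}\right) = -38241 - \left(1727 - 55 i \sqrt{3}\right) = -39968 + 55 i \sqrt{3}$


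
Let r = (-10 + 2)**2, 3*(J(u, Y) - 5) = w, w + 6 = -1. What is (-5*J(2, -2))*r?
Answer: -2560/3 ≈ -853.33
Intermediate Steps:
w = -7 (w = -6 - 1 = -7)
J(u, Y) = 8/3 (J(u, Y) = 5 + (1/3)*(-7) = 5 - 7/3 = 8/3)
r = 64 (r = (-8)**2 = 64)
(-5*J(2, -2))*r = -5*8/3*64 = -40/3*64 = -2560/3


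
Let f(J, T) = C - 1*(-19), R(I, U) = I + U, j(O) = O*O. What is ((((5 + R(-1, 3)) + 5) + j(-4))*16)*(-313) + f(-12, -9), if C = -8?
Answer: -140213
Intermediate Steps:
j(O) = O²
f(J, T) = 11 (f(J, T) = -8 - 1*(-19) = -8 + 19 = 11)
((((5 + R(-1, 3)) + 5) + j(-4))*16)*(-313) + f(-12, -9) = ((((5 + (-1 + 3)) + 5) + (-4)²)*16)*(-313) + 11 = ((((5 + 2) + 5) + 16)*16)*(-313) + 11 = (((7 + 5) + 16)*16)*(-313) + 11 = ((12 + 16)*16)*(-313) + 11 = (28*16)*(-313) + 11 = 448*(-313) + 11 = -140224 + 11 = -140213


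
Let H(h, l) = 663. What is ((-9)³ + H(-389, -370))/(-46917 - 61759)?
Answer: 33/54338 ≈ 0.00060731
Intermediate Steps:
((-9)³ + H(-389, -370))/(-46917 - 61759) = ((-9)³ + 663)/(-46917 - 61759) = (-729 + 663)/(-108676) = -66*(-1/108676) = 33/54338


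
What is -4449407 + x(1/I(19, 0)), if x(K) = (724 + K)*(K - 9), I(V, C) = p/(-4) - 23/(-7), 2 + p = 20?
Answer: -1287931721/289 ≈ -4.4565e+6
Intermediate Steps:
p = 18 (p = -2 + 20 = 18)
I(V, C) = -17/14 (I(V, C) = 18/(-4) - 23/(-7) = 18*(-¼) - 23*(-⅐) = -9/2 + 23/7 = -17/14)
x(K) = (-9 + K)*(724 + K) (x(K) = (724 + K)*(-9 + K) = (-9 + K)*(724 + K))
-4449407 + x(1/I(19, 0)) = -4449407 + (-6516 + (1/(-17/14))² + 715/(-17/14)) = -4449407 + (-6516 + (-14/17)² + 715*(-14/17)) = -4449407 + (-6516 + 196/289 - 10010/17) = -4449407 - 2053098/289 = -1287931721/289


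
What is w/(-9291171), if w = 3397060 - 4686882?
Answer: 1289822/9291171 ≈ 0.13882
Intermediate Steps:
w = -1289822
w/(-9291171) = -1289822/(-9291171) = -1289822*(-1/9291171) = 1289822/9291171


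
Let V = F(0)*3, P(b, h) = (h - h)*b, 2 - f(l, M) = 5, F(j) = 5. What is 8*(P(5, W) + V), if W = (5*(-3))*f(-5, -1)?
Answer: 120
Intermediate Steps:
f(l, M) = -3 (f(l, M) = 2 - 1*5 = 2 - 5 = -3)
W = 45 (W = (5*(-3))*(-3) = -15*(-3) = 45)
P(b, h) = 0 (P(b, h) = 0*b = 0)
V = 15 (V = 5*3 = 15)
8*(P(5, W) + V) = 8*(0 + 15) = 8*15 = 120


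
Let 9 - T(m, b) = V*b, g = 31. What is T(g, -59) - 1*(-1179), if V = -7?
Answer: 775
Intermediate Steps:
T(m, b) = 9 + 7*b (T(m, b) = 9 - (-7)*b = 9 + 7*b)
T(g, -59) - 1*(-1179) = (9 + 7*(-59)) - 1*(-1179) = (9 - 413) + 1179 = -404 + 1179 = 775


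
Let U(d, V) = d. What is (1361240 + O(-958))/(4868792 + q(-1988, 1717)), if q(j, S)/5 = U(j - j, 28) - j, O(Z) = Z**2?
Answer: 189917/406561 ≈ 0.46713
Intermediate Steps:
q(j, S) = -5*j (q(j, S) = 5*((j - j) - j) = 5*(0 - j) = 5*(-j) = -5*j)
(1361240 + O(-958))/(4868792 + q(-1988, 1717)) = (1361240 + (-958)**2)/(4868792 - 5*(-1988)) = (1361240 + 917764)/(4868792 + 9940) = 2279004/4878732 = 2279004*(1/4878732) = 189917/406561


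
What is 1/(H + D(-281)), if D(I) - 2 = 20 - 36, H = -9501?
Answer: -1/9515 ≈ -0.00010510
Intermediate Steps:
D(I) = -14 (D(I) = 2 + (20 - 36) = 2 - 16 = -14)
1/(H + D(-281)) = 1/(-9501 - 14) = 1/(-9515) = -1/9515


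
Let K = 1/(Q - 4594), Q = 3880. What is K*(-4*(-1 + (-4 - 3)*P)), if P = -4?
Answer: 18/119 ≈ 0.15126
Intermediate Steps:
K = -1/714 (K = 1/(3880 - 4594) = 1/(-714) = -1/714 ≈ -0.0014006)
K*(-4*(-1 + (-4 - 3)*P)) = -(-2)*(-1 + (-4 - 3)*(-4))/357 = -(-2)*(-1 - 7*(-4))/357 = -(-2)*(-1 + 28)/357 = -(-2)*27/357 = -1/714*(-108) = 18/119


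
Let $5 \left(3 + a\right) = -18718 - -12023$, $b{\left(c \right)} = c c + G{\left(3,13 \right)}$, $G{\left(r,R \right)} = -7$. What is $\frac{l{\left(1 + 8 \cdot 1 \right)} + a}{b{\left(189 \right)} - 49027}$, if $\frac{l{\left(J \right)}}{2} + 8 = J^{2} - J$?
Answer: $\frac{1214}{13313} \approx 0.091189$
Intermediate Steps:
$b{\left(c \right)} = -7 + c^{2}$ ($b{\left(c \right)} = c c - 7 = c^{2} - 7 = -7 + c^{2}$)
$l{\left(J \right)} = -16 - 2 J + 2 J^{2}$ ($l{\left(J \right)} = -16 + 2 \left(J^{2} - J\right) = -16 + \left(- 2 J + 2 J^{2}\right) = -16 - 2 J + 2 J^{2}$)
$a = -1342$ ($a = -3 + \frac{-18718 - -12023}{5} = -3 + \frac{-18718 + 12023}{5} = -3 + \frac{1}{5} \left(-6695\right) = -3 - 1339 = -1342$)
$\frac{l{\left(1 + 8 \cdot 1 \right)} + a}{b{\left(189 \right)} - 49027} = \frac{\left(-16 - 2 \left(1 + 8 \cdot 1\right) + 2 \left(1 + 8 \cdot 1\right)^{2}\right) - 1342}{\left(-7 + 189^{2}\right) - 49027} = \frac{\left(-16 - 2 \left(1 + 8\right) + 2 \left(1 + 8\right)^{2}\right) - 1342}{\left(-7 + 35721\right) - 49027} = \frac{\left(-16 - 18 + 2 \cdot 9^{2}\right) - 1342}{35714 - 49027} = \frac{\left(-16 - 18 + 2 \cdot 81\right) - 1342}{-13313} = \left(\left(-16 - 18 + 162\right) - 1342\right) \left(- \frac{1}{13313}\right) = \left(128 - 1342\right) \left(- \frac{1}{13313}\right) = \left(-1214\right) \left(- \frac{1}{13313}\right) = \frac{1214}{13313}$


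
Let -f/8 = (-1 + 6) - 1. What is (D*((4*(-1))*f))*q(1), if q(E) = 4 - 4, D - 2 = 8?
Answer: 0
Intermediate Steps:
D = 10 (D = 2 + 8 = 10)
f = -32 (f = -8*((-1 + 6) - 1) = -8*(5 - 1) = -8*4 = -32)
q(E) = 0
(D*((4*(-1))*f))*q(1) = (10*((4*(-1))*(-32)))*0 = (10*(-4*(-32)))*0 = (10*128)*0 = 1280*0 = 0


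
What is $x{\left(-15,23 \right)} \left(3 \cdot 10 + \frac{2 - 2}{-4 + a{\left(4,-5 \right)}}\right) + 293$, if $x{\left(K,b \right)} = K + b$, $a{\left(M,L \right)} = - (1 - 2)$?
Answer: $533$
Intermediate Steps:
$a{\left(M,L \right)} = 1$ ($a{\left(M,L \right)} = - (1 - 2) = \left(-1\right) \left(-1\right) = 1$)
$x{\left(-15,23 \right)} \left(3 \cdot 10 + \frac{2 - 2}{-4 + a{\left(4,-5 \right)}}\right) + 293 = \left(-15 + 23\right) \left(3 \cdot 10 + \frac{2 - 2}{-4 + 1}\right) + 293 = 8 \left(30 + \frac{2 - 2}{-3}\right) + 293 = 8 \left(30 + \left(2 - 2\right) \left(- \frac{1}{3}\right)\right) + 293 = 8 \left(30 + 0 \left(- \frac{1}{3}\right)\right) + 293 = 8 \left(30 + 0\right) + 293 = 8 \cdot 30 + 293 = 240 + 293 = 533$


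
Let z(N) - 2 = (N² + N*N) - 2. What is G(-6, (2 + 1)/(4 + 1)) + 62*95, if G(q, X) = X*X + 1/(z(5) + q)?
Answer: 6479421/1100 ≈ 5890.4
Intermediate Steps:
z(N) = 2*N² (z(N) = 2 + ((N² + N*N) - 2) = 2 + ((N² + N²) - 2) = 2 + (2*N² - 2) = 2 + (-2 + 2*N²) = 2*N²)
G(q, X) = X² + 1/(50 + q) (G(q, X) = X*X + 1/(2*5² + q) = X² + 1/(2*25 + q) = X² + 1/(50 + q))
G(-6, (2 + 1)/(4 + 1)) + 62*95 = (1 + 50*((2 + 1)/(4 + 1))² - 6*(2 + 1)²/(4 + 1)²)/(50 - 6) + 62*95 = (1 + 50*(3/5)² - 6*(3/5)²)/44 + 5890 = (1 + 50*(3*(⅕))² - 6*(3*(⅕))²)/44 + 5890 = (1 + 50*(⅗)² - 6*(⅗)²)/44 + 5890 = (1 + 50*(9/25) - 6*9/25)/44 + 5890 = (1 + 18 - 54/25)/44 + 5890 = (1/44)*(421/25) + 5890 = 421/1100 + 5890 = 6479421/1100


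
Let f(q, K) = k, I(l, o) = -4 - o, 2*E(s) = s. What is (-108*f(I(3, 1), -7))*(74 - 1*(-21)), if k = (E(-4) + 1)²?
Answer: -10260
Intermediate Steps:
E(s) = s/2
k = 1 (k = ((½)*(-4) + 1)² = (-2 + 1)² = (-1)² = 1)
f(q, K) = 1
(-108*f(I(3, 1), -7))*(74 - 1*(-21)) = (-108*1)*(74 - 1*(-21)) = -108*(74 + 21) = -108*95 = -10260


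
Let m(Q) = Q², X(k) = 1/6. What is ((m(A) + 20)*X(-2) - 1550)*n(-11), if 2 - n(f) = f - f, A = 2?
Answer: -3092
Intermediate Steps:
X(k) = ⅙
n(f) = 2 (n(f) = 2 - (f - f) = 2 - 1*0 = 2 + 0 = 2)
((m(A) + 20)*X(-2) - 1550)*n(-11) = ((2² + 20)*(⅙) - 1550)*2 = ((4 + 20)*(⅙) - 1550)*2 = (24*(⅙) - 1550)*2 = (4 - 1550)*2 = -1546*2 = -3092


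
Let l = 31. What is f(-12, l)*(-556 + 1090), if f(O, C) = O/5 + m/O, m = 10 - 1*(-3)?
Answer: -18601/10 ≈ -1860.1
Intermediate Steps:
m = 13 (m = 10 + 3 = 13)
f(O, C) = 13/O + O/5 (f(O, C) = O/5 + 13/O = 13/O + O/5)
f(-12, l)*(-556 + 1090) = (13/(-12) + (⅕)*(-12))*(-556 + 1090) = (13*(-1/12) - 12/5)*534 = (-13/12 - 12/5)*534 = -209/60*534 = -18601/10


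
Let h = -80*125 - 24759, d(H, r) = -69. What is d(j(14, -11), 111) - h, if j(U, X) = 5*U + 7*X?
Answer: 34690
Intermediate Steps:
h = -34759 (h = -10000 - 24759 = -34759)
d(j(14, -11), 111) - h = -69 - 1*(-34759) = -69 + 34759 = 34690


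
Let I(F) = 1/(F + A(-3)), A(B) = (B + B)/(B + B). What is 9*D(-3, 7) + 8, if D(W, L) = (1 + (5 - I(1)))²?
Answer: 1121/4 ≈ 280.25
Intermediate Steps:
A(B) = 1 (A(B) = (2*B)/((2*B)) = (2*B)*(1/(2*B)) = 1)
I(F) = 1/(1 + F) (I(F) = 1/(F + 1) = 1/(1 + F))
D(W, L) = 121/4 (D(W, L) = (1 + (5 - 1/(1 + 1)))² = (1 + (5 - 1/2))² = (1 + (5 - 1*½))² = (1 + (5 - ½))² = (1 + 9/2)² = (11/2)² = 121/4)
9*D(-3, 7) + 8 = 9*(121/4) + 8 = 1089/4 + 8 = 1121/4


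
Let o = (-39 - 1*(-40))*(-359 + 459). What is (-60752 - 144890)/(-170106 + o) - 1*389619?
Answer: -33118681036/85003 ≈ -3.8962e+5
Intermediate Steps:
o = 100 (o = (-39 + 40)*100 = 1*100 = 100)
(-60752 - 144890)/(-170106 + o) - 1*389619 = (-60752 - 144890)/(-170106 + 100) - 1*389619 = -205642/(-170006) - 389619 = -205642*(-1/170006) - 389619 = 102821/85003 - 389619 = -33118681036/85003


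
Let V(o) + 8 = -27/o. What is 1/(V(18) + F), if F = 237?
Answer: 2/455 ≈ 0.0043956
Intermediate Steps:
V(o) = -8 - 27/o
1/(V(18) + F) = 1/((-8 - 27/18) + 237) = 1/((-8 - 27*1/18) + 237) = 1/((-8 - 3/2) + 237) = 1/(-19/2 + 237) = 1/(455/2) = 2/455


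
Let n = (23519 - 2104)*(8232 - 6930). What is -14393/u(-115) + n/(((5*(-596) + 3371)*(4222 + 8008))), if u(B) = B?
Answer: 313186028/2390965 ≈ 130.99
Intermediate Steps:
n = 27882330 (n = 21415*1302 = 27882330)
-14393/u(-115) + n/(((5*(-596) + 3371)*(4222 + 8008))) = -14393/(-115) + 27882330/(((5*(-596) + 3371)*(4222 + 8008))) = -14393*(-1/115) + 27882330/(((-2980 + 3371)*12230)) = 14393/115 + 27882330/((391*12230)) = 14393/115 + 27882330/4781930 = 14393/115 + 27882330*(1/4781930) = 14393/115 + 2788233/478193 = 313186028/2390965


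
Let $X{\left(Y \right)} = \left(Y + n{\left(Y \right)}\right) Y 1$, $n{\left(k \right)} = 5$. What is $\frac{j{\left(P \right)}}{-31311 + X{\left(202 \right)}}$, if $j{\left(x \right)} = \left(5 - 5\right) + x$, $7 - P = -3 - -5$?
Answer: $\frac{5}{10503} \approx 0.00047605$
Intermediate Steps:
$P = 5$ ($P = 7 - \left(-3 - -5\right) = 7 - \left(-3 + 5\right) = 7 - 2 = 5$)
$j{\left(x \right)} = x$ ($j{\left(x \right)} = 0 + x = x$)
$X{\left(Y \right)} = Y \left(5 + Y\right)$ ($X{\left(Y \right)} = \left(Y + 5\right) Y 1 = \left(5 + Y\right) Y 1 = Y \left(5 + Y\right) 1 = Y \left(5 + Y\right)$)
$\frac{j{\left(P \right)}}{-31311 + X{\left(202 \right)}} = \frac{5}{-31311 + 202 \left(5 + 202\right)} = \frac{5}{-31311 + 202 \cdot 207} = \frac{5}{-31311 + 41814} = \frac{5}{10503}$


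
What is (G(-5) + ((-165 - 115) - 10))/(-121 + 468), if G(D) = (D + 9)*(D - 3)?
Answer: -322/347 ≈ -0.92795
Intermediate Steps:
G(D) = (-3 + D)*(9 + D) (G(D) = (9 + D)*(-3 + D) = (-3 + D)*(9 + D))
(G(-5) + ((-165 - 115) - 10))/(-121 + 468) = ((-27 + (-5)² + 6*(-5)) + ((-165 - 115) - 10))/(-121 + 468) = ((-27 + 25 - 30) + (-280 - 10))/347 = (-32 - 290)*(1/347) = -322*1/347 = -322/347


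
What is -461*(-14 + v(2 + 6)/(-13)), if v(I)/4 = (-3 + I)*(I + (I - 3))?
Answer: 15674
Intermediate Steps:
v(I) = 4*(-3 + I)*(-3 + 2*I) (v(I) = 4*((-3 + I)*(I + (I - 3))) = 4*((-3 + I)*(I + (-3 + I))) = 4*((-3 + I)*(-3 + 2*I)) = 4*(-3 + I)*(-3 + 2*I))
-461*(-14 + v(2 + 6)/(-13)) = -461*(-14 + (36 - 36*(2 + 6) + 8*(2 + 6)²)/(-13)) = -461*(-14 - (36 - 36*8 + 8*8²)/13) = -461*(-14 - (36 - 288 + 8*64)/13) = -461*(-14 - (36 - 288 + 512)/13) = -461*(-14 - 1/13*260) = -461*(-14 - 20) = -461*(-34) = 15674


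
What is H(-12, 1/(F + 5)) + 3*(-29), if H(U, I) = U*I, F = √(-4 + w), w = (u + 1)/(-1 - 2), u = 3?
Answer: 3*(-116*√3 + 447*I)/(-15*I + 4*√3) ≈ -88.978 + 0.91361*I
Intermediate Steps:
w = -4/3 (w = (3 + 1)/(-1 - 2) = 4/(-3) = 4*(-⅓) = -4/3 ≈ -1.3333)
F = 4*I*√3/3 (F = √(-4 - 4/3) = √(-16/3) = 4*I*√3/3 ≈ 2.3094*I)
H(U, I) = I*U
H(-12, 1/(F + 5)) + 3*(-29) = -12/(4*I*√3/3 + 5) + 3*(-29) = -12/(5 + 4*I*√3/3) - 87 = -87 - 12/(5 + 4*I*√3/3)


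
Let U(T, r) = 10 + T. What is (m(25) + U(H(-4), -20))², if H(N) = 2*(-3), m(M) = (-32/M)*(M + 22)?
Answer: 1971216/625 ≈ 3153.9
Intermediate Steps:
m(M) = -32*(22 + M)/M (m(M) = (-32/M)*(22 + M) = -32*(22 + M)/M)
H(N) = -6
(m(25) + U(H(-4), -20))² = ((-32 - 704/25) + (10 - 6))² = ((-32 - 704*1/25) + 4)² = ((-32 - 704/25) + 4)² = (-1504/25 + 4)² = (-1404/25)² = 1971216/625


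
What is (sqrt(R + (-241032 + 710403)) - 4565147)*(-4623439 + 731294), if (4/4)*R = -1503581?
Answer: 17768214070315 - 3892145*I*sqrt(1034210) ≈ 1.7768e+13 - 3.9582e+9*I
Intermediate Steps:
R = -1503581
(sqrt(R + (-241032 + 710403)) - 4565147)*(-4623439 + 731294) = (sqrt(-1503581 + (-241032 + 710403)) - 4565147)*(-4623439 + 731294) = (sqrt(-1503581 + 469371) - 4565147)*(-3892145) = (sqrt(-1034210) - 4565147)*(-3892145) = (I*sqrt(1034210) - 4565147)*(-3892145) = (-4565147 + I*sqrt(1034210))*(-3892145) = 17768214070315 - 3892145*I*sqrt(1034210)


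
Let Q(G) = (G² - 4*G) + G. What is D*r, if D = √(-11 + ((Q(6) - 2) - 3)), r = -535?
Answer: -535*√2 ≈ -756.60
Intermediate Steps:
Q(G) = G² - 3*G
D = √2 (D = √(-11 + ((6*(-3 + 6) - 2) - 3)) = √(-11 + ((6*3 - 2) - 3)) = √(-11 + ((18 - 2) - 3)) = √(-11 + (16 - 3)) = √(-11 + 13) = √2 ≈ 1.4142)
D*r = √2*(-535) = -535*√2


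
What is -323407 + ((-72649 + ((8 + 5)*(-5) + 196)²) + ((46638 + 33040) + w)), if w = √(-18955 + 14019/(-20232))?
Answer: -299217 + I*√215533507398/3372 ≈ -2.9922e+5 + 137.68*I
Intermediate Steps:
w = I*√215533507398/3372 (w = √(-18955 + 14019*(-1/20232)) = √(-18955 - 4673/6744) = √(-127837193/6744) = I*√215533507398/3372 ≈ 137.68*I)
-323407 + ((-72649 + ((8 + 5)*(-5) + 196)²) + ((46638 + 33040) + w)) = -323407 + ((-72649 + ((8 + 5)*(-5) + 196)²) + ((46638 + 33040) + I*√215533507398/3372)) = -323407 + ((-72649 + (13*(-5) + 196)²) + (79678 + I*√215533507398/3372)) = -323407 + ((-72649 + (-65 + 196)²) + (79678 + I*√215533507398/3372)) = -323407 + ((-72649 + 131²) + (79678 + I*√215533507398/3372)) = -323407 + ((-72649 + 17161) + (79678 + I*√215533507398/3372)) = -323407 + (-55488 + (79678 + I*√215533507398/3372)) = -323407 + (24190 + I*√215533507398/3372) = -299217 + I*√215533507398/3372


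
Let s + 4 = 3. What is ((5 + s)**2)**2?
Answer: 256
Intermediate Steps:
s = -1 (s = -4 + 3 = -1)
((5 + s)**2)**2 = ((5 - 1)**2)**2 = (4**2)**2 = 16**2 = 256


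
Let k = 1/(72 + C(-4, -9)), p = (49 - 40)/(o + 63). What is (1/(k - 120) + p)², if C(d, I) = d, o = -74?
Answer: 5502524041/8054883001 ≈ 0.68313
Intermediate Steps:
p = -9/11 (p = (49 - 40)/(-74 + 63) = 9/(-11) = 9*(-1/11) = -9/11 ≈ -0.81818)
k = 1/68 (k = 1/(72 - 4) = 1/68 ≈ 0.014706)
(1/(k - 120) + p)² = (1/(1/68 - 120) - 9/11)² = (1/(-8159/68) - 9/11)² = (-68/8159 - 9/11)² = (-74179/89749)² = 5502524041/8054883001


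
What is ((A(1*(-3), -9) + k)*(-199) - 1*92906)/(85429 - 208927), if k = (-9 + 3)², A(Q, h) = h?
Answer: 98279/123498 ≈ 0.79579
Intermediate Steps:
k = 36 (k = (-6)² = 36)
((A(1*(-3), -9) + k)*(-199) - 1*92906)/(85429 - 208927) = ((-9 + 36)*(-199) - 1*92906)/(85429 - 208927) = (27*(-199) - 92906)/(-123498) = (-5373 - 92906)*(-1/123498) = -98279*(-1/123498) = 98279/123498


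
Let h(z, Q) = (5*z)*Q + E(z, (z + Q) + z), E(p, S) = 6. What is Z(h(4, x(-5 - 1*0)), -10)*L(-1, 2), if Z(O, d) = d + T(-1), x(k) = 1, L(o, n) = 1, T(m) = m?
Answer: -11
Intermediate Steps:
h(z, Q) = 6 + 5*Q*z (h(z, Q) = (5*z)*Q + 6 = 5*Q*z + 6 = 6 + 5*Q*z)
Z(O, d) = -1 + d (Z(O, d) = d - 1 = -1 + d)
Z(h(4, x(-5 - 1*0)), -10)*L(-1, 2) = (-1 - 10)*1 = -11*1 = -11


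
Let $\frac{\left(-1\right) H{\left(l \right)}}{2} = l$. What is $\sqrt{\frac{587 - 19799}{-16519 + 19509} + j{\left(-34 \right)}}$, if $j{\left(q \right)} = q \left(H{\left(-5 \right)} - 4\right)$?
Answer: $\frac{3 i \sqrt{52256230}}{1495} \approx 14.506 i$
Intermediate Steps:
$H{\left(l \right)} = - 2 l$
$j{\left(q \right)} = 6 q$ ($j{\left(q \right)} = q \left(\left(-2\right) \left(-5\right) - 4\right) = q \left(10 - 4\right) = q 6 = 6 q$)
$\sqrt{\frac{587 - 19799}{-16519 + 19509} + j{\left(-34 \right)}} = \sqrt{\frac{587 - 19799}{-16519 + 19509} + 6 \left(-34\right)} = \sqrt{- \frac{19212}{2990} - 204} = \sqrt{\left(-19212\right) \frac{1}{2990} - 204} = \sqrt{- \frac{9606}{1495} - 204} = \sqrt{- \frac{314586}{1495}} = \frac{3 i \sqrt{52256230}}{1495}$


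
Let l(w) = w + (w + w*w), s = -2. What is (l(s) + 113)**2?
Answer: 12769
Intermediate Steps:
l(w) = w**2 + 2*w (l(w) = w + (w + w**2) = w**2 + 2*w)
(l(s) + 113)**2 = (-2*(2 - 2) + 113)**2 = (-2*0 + 113)**2 = (0 + 113)**2 = 113**2 = 12769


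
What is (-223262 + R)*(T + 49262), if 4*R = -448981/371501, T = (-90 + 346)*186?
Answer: -1236195600099287/57154 ≈ -2.1629e+10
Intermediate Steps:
T = 47616 (T = 256*186 = 47616)
R = -34537/114308 (R = (-448981/371501)/4 = (-448981*1/371501)/4 = (1/4)*(-34537/28577) = -34537/114308 ≈ -0.30214)
(-223262 + R)*(T + 49262) = (-223262 - 34537/114308)*(47616 + 49262) = -25520667233/114308*96878 = -1236195600099287/57154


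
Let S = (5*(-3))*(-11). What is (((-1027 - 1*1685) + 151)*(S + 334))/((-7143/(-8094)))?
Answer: -3447879422/2381 ≈ -1.4481e+6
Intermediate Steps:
S = 165 (S = -15*(-11) = 165)
(((-1027 - 1*1685) + 151)*(S + 334))/((-7143/(-8094))) = (((-1027 - 1*1685) + 151)*(165 + 334))/((-7143/(-8094))) = (((-1027 - 1685) + 151)*499)/((-7143*(-1/8094))) = ((-2712 + 151)*499)/(2381/2698) = -2561*499*(2698/2381) = -1277939*2698/2381 = -3447879422/2381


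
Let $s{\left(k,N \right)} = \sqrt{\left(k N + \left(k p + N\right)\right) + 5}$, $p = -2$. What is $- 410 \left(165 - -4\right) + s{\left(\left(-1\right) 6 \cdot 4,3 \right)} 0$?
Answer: $-69290$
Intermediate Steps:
$s{\left(k,N \right)} = \sqrt{5 + N - 2 k + N k}$ ($s{\left(k,N \right)} = \sqrt{\left(k N + \left(k \left(-2\right) + N\right)\right) + 5} = \sqrt{\left(N k + \left(- 2 k + N\right)\right) + 5} = \sqrt{\left(N k + \left(N - 2 k\right)\right) + 5} = \sqrt{\left(N - 2 k + N k\right) + 5} = \sqrt{5 + N - 2 k + N k}$)
$- 410 \left(165 - -4\right) + s{\left(\left(-1\right) 6 \cdot 4,3 \right)} 0 = - 410 \left(165 - -4\right) + \sqrt{5 + 3 - 2 \left(-1\right) 6 \cdot 4 + 3 \left(-1\right) 6 \cdot 4} \cdot 0 = - 410 \left(165 + 4\right) + \sqrt{5 + 3 - 2 \left(\left(-6\right) 4\right) + 3 \left(\left(-6\right) 4\right)} 0 = \left(-410\right) 169 + \sqrt{5 + 3 - -48 + 3 \left(-24\right)} 0 = -69290 + \sqrt{5 + 3 + 48 - 72} \cdot 0 = -69290 + \sqrt{-16} \cdot 0 = -69290 + 4 i 0 = -69290 + 0 = -69290$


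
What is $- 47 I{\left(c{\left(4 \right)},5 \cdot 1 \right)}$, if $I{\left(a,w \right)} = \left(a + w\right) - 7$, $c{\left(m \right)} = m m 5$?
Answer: $-3666$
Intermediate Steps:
$c{\left(m \right)} = 5 m^{2}$ ($c{\left(m \right)} = m^{2} \cdot 5 = 5 m^{2}$)
$I{\left(a,w \right)} = -7 + a + w$
$- 47 I{\left(c{\left(4 \right)},5 \cdot 1 \right)} = - 47 \left(-7 + 5 \cdot 4^{2} + 5 \cdot 1\right) = - 47 \left(-7 + 5 \cdot 16 + 5\right) = - 47 \left(-7 + 80 + 5\right) = \left(-47\right) 78 = -3666$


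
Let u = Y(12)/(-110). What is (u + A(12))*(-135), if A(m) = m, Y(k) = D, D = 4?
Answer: -17766/11 ≈ -1615.1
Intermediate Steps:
Y(k) = 4
u = -2/55 (u = 4/(-110) = 4*(-1/110) = -2/55 ≈ -0.036364)
(u + A(12))*(-135) = (-2/55 + 12)*(-135) = (658/55)*(-135) = -17766/11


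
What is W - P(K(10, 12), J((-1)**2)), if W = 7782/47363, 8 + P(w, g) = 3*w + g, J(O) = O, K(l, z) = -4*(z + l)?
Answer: 12843155/47363 ≈ 271.16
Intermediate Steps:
K(l, z) = -4*l - 4*z (K(l, z) = -4*(l + z) = -4*l - 4*z)
P(w, g) = -8 + g + 3*w (P(w, g) = -8 + (3*w + g) = -8 + (g + 3*w) = -8 + g + 3*w)
W = 7782/47363 (W = 7782*(1/47363) = 7782/47363 ≈ 0.16431)
W - P(K(10, 12), J((-1)**2)) = 7782/47363 - (-8 + (-1)**2 + 3*(-4*10 - 4*12)) = 7782/47363 - (-8 + 1 + 3*(-40 - 48)) = 7782/47363 - (-8 + 1 + 3*(-88)) = 7782/47363 - (-8 + 1 - 264) = 7782/47363 - 1*(-271) = 7782/47363 + 271 = 12843155/47363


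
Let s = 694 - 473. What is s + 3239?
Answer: 3460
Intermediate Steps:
s = 221
s + 3239 = 221 + 3239 = 3460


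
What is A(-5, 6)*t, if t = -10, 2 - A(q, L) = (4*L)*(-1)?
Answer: -260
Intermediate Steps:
A(q, L) = 2 + 4*L (A(q, L) = 2 - 4*L*(-1) = 2 - (-4)*L = 2 + 4*L)
A(-5, 6)*t = (2 + 4*6)*(-10) = (2 + 24)*(-10) = 26*(-10) = -260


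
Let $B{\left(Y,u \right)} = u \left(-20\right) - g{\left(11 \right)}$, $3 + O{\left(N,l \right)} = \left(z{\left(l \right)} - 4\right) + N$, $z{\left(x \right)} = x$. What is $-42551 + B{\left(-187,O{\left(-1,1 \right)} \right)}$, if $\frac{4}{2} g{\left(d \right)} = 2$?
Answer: $-42412$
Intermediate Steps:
$g{\left(d \right)} = 1$ ($g{\left(d \right)} = \frac{1}{2} \cdot 2 = 1$)
$O{\left(N,l \right)} = -7 + N + l$ ($O{\left(N,l \right)} = -3 + \left(\left(l - 4\right) + N\right) = -3 + \left(\left(-4 + l\right) + N\right) = -3 + \left(-4 + N + l\right) = -7 + N + l$)
$B{\left(Y,u \right)} = -1 - 20 u$ ($B{\left(Y,u \right)} = u \left(-20\right) - 1 = - 20 u - 1 = -1 - 20 u$)
$-42551 + B{\left(-187,O{\left(-1,1 \right)} \right)} = -42551 - \left(1 + 20 \left(-7 - 1 + 1\right)\right) = -42551 - -139 = -42551 + \left(-1 + 140\right) = -42551 + 139 = -42412$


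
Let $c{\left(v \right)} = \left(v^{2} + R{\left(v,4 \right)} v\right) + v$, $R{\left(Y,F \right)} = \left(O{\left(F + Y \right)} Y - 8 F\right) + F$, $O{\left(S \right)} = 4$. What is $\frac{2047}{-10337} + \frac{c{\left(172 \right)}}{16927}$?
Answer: $\frac{1446394443}{174974399} \approx 8.2663$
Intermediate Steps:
$R{\left(Y,F \right)} = - 7 F + 4 Y$ ($R{\left(Y,F \right)} = \left(4 Y - 8 F\right) + F = \left(- 8 F + 4 Y\right) + F = - 7 F + 4 Y$)
$c{\left(v \right)} = v + v^{2} + v \left(-28 + 4 v\right)$ ($c{\left(v \right)} = \left(v^{2} + \left(\left(-7\right) 4 + 4 v\right) v\right) + v = \left(v^{2} + \left(-28 + 4 v\right) v\right) + v = \left(v^{2} + v \left(-28 + 4 v\right)\right) + v = v + v^{2} + v \left(-28 + 4 v\right)$)
$\frac{2047}{-10337} + \frac{c{\left(172 \right)}}{16927} = \frac{2047}{-10337} + \frac{172 \left(-27 + 5 \cdot 172\right)}{16927} = 2047 \left(- \frac{1}{10337}\right) + 172 \left(-27 + 860\right) \frac{1}{16927} = - \frac{2047}{10337} + 172 \cdot 833 \cdot \frac{1}{16927} = - \frac{2047}{10337} + 143276 \cdot \frac{1}{16927} = - \frac{2047}{10337} + \frac{143276}{16927} = \frac{1446394443}{174974399}$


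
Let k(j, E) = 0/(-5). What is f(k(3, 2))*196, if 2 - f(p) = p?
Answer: 392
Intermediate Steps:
k(j, E) = 0 (k(j, E) = 0*(-⅕) = 0)
f(p) = 2 - p
f(k(3, 2))*196 = (2 - 1*0)*196 = (2 + 0)*196 = 2*196 = 392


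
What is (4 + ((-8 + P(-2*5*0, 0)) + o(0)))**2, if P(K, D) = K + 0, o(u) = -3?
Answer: 49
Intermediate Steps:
P(K, D) = K
(4 + ((-8 + P(-2*5*0, 0)) + o(0)))**2 = (4 + ((-8 - 2*5*0) - 3))**2 = (4 + ((-8 - 10*0) - 3))**2 = (4 + ((-8 + 0) - 3))**2 = (4 + (-8 - 3))**2 = (4 - 11)**2 = (-7)**2 = 49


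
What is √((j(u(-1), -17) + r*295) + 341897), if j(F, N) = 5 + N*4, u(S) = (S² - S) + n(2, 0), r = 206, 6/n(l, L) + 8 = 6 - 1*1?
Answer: 2*√100651 ≈ 634.51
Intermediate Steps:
n(l, L) = -2 (n(l, L) = 6/(-8 + (6 - 1*1)) = 6/(-8 + (6 - 1)) = 6/(-8 + 5) = 6/(-3) = 6*(-⅓) = -2)
u(S) = -2 + S² - S (u(S) = (S² - S) - 2 = -2 + S² - S)
j(F, N) = 5 + 4*N
√((j(u(-1), -17) + r*295) + 341897) = √(((5 + 4*(-17)) + 206*295) + 341897) = √(((5 - 68) + 60770) + 341897) = √((-63 + 60770) + 341897) = √(60707 + 341897) = √402604 = 2*√100651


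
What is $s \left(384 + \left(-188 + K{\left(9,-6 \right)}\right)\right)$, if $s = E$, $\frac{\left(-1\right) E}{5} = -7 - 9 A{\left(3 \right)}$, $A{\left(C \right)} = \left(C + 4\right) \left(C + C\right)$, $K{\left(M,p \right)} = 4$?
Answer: $385000$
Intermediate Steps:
$A{\left(C \right)} = 2 C \left(4 + C\right)$ ($A{\left(C \right)} = \left(4 + C\right) 2 C = 2 C \left(4 + C\right)$)
$E = 1925$ ($E = - 5 \left(-7 - 9 \cdot 2 \cdot 3 \left(4 + 3\right)\right) = - 5 \left(-7 - 9 \cdot 2 \cdot 3 \cdot 7\right) = - 5 \left(-7 - 378\right) = \left(-5\right) \left(-385\right) = 1925$)
$s = 1925$
$s \left(384 + \left(-188 + K{\left(9,-6 \right)}\right)\right) = 1925 \left(384 + \left(-188 + 4\right)\right) = 1925 \left(384 - 184\right) = 1925 \cdot 200 = 385000$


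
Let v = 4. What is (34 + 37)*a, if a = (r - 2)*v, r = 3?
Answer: 284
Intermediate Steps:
a = 4 (a = (3 - 2)*4 = 1*4 = 4)
(34 + 37)*a = (34 + 37)*4 = 71*4 = 284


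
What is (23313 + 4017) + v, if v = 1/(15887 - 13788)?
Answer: 57365671/2099 ≈ 27330.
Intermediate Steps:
v = 1/2099 ≈ 0.00047642
(23313 + 4017) + v = (23313 + 4017) + 1/2099 = 27330 + 1/2099 = 57365671/2099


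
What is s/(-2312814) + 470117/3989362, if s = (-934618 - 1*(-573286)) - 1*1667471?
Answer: 327890099033/329523295881 ≈ 0.99504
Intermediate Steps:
s = -2028803 (s = (-934618 + 573286) - 1667471 = -361332 - 1667471 = -2028803)
s/(-2312814) + 470117/3989362 = -2028803/(-2312814) + 470117/3989362 = -2028803*(-1/2312814) + 470117*(1/3989362) = 289829/330402 + 470117/3989362 = 327890099033/329523295881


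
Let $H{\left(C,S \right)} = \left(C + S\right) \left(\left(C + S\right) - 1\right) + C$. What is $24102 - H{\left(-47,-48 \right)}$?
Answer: $15029$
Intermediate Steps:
$H{\left(C,S \right)} = C + \left(C + S\right) \left(-1 + C + S\right)$ ($H{\left(C,S \right)} = \left(C + S\right) \left(-1 + C + S\right) + C = C + \left(C + S\right) \left(-1 + C + S\right)$)
$24102 - H{\left(-47,-48 \right)} = 24102 - \left(\left(-47\right)^{2} + \left(-48\right)^{2} - -48 + 2 \left(-47\right) \left(-48\right)\right) = 24102 - \left(2209 + 2304 + 48 + 4512\right) = 24102 - 9073 = 15029$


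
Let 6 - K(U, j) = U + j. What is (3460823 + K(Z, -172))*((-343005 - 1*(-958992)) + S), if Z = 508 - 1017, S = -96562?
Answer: 1797994831750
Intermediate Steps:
Z = -509
K(U, j) = 6 - U - j (K(U, j) = 6 - (U + j) = 6 + (-U - j) = 6 - U - j)
(3460823 + K(Z, -172))*((-343005 - 1*(-958992)) + S) = (3460823 + (6 - 1*(-509) - 1*(-172)))*((-343005 - 1*(-958992)) - 96562) = (3460823 + (6 + 509 + 172))*((-343005 + 958992) - 96562) = (3460823 + 687)*(615987 - 96562) = 3461510*519425 = 1797994831750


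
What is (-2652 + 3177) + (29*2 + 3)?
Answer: 586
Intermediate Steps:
(-2652 + 3177) + (29*2 + 3) = 525 + (58 + 3) = 525 + 61 = 586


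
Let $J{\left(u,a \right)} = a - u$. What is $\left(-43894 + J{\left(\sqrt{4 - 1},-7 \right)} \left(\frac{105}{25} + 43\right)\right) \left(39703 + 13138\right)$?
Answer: $- \frac{11684307602}{5} - \frac{12470476 \sqrt{3}}{5} \approx -2.3412 \cdot 10^{9}$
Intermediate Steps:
$\left(-43894 + J{\left(\sqrt{4 - 1},-7 \right)} \left(\frac{105}{25} + 43\right)\right) \left(39703 + 13138\right) = \left(-43894 + \left(-7 - \sqrt{4 - 1}\right) \left(\frac{105}{25} + 43\right)\right) \left(39703 + 13138\right) = \left(-43894 + \left(-7 - \sqrt{3}\right) \left(105 \cdot \frac{1}{25} + 43\right)\right) 52841 = \left(-43894 + \left(-7 - \sqrt{3}\right) \left(\frac{21}{5} + 43\right)\right) 52841 = \left(-43894 + \left(-7 - \sqrt{3}\right) \frac{236}{5}\right) 52841 = \left(-43894 - \left(\frac{1652}{5} + \frac{236 \sqrt{3}}{5}\right)\right) 52841 = \left(- \frac{221122}{5} - \frac{236 \sqrt{3}}{5}\right) 52841 = - \frac{11684307602}{5} - \frac{12470476 \sqrt{3}}{5}$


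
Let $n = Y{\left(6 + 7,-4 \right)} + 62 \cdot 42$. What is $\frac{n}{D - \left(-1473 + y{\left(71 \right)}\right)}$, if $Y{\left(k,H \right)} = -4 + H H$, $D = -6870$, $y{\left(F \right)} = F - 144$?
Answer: $- \frac{654}{1331} \approx -0.49136$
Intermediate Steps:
$y{\left(F \right)} = -144 + F$
$Y{\left(k,H \right)} = -4 + H^{2}$
$n = 2616$ ($n = \left(-4 + \left(-4\right)^{2}\right) + 62 \cdot 42 = \left(-4 + 16\right) + 2604 = 12 + 2604 = 2616$)
$\frac{n}{D - \left(-1473 + y{\left(71 \right)}\right)} = \frac{2616}{-6870 + \left(1473 - \left(-144 + 71\right)\right)} = \frac{2616}{-6870 + \left(1473 - -73\right)} = \frac{2616}{-6870 + \left(1473 + 73\right)} = \frac{2616}{-6870 + 1546} = \frac{2616}{-5324} = 2616 \left(- \frac{1}{5324}\right) = - \frac{654}{1331}$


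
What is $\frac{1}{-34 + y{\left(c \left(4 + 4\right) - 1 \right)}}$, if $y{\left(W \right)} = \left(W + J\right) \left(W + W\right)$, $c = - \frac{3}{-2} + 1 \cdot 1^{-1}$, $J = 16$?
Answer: $\frac{1}{1296} \approx 0.0007716$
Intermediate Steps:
$c = \frac{5}{2}$ ($c = \left(-3\right) \left(- \frac{1}{2}\right) + 1 \cdot 1 = \frac{3}{2} + 1 = \frac{5}{2} \approx 2.5$)
$y{\left(W \right)} = 2 W \left(16 + W\right)$ ($y{\left(W \right)} = \left(W + 16\right) \left(W + W\right) = \left(16 + W\right) 2 W = 2 W \left(16 + W\right)$)
$\frac{1}{-34 + y{\left(c \left(4 + 4\right) - 1 \right)}} = \frac{1}{-34 + 2 \left(\frac{5 \left(4 + 4\right)}{2} - 1\right) \left(16 - \left(1 - \frac{5 \left(4 + 4\right)}{2}\right)\right)} = \frac{1}{-34 + 2 \left(\frac{5}{2} \cdot 8 - 1\right) \left(16 + \left(\frac{5}{2} \cdot 8 - 1\right)\right)} = \frac{1}{-34 + 2 \left(20 - 1\right) \left(16 + \left(20 - 1\right)\right)} = \frac{1}{-34 + 2 \cdot 19 \left(16 + 19\right)} = \frac{1}{-34 + 2 \cdot 19 \cdot 35} = \frac{1}{-34 + 1330} = \frac{1}{1296}$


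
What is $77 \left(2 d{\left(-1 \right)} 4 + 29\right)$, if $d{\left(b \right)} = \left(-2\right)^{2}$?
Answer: $4697$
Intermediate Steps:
$d{\left(b \right)} = 4$
$77 \left(2 d{\left(-1 \right)} 4 + 29\right) = 77 \left(2 \cdot 4 \cdot 4 + 29\right) = 77 \left(8 \cdot 4 + 29\right) = 77 \left(32 + 29\right) = 77 \cdot 61 = 4697$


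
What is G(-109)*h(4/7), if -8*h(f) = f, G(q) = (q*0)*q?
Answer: 0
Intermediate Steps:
G(q) = 0 (G(q) = 0*q = 0)
h(f) = -f/8
G(-109)*h(4/7) = 0*(-1/(2*7)) = 0*(-⅛*4/7) = 0*(-1/14) = 0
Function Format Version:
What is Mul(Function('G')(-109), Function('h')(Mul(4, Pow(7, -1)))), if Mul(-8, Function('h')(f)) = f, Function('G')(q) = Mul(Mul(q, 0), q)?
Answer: 0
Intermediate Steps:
Function('G')(q) = 0 (Function('G')(q) = Mul(0, q) = 0)
Function('h')(f) = Mul(Rational(-1, 8), f)
Mul(Function('G')(-109), Function('h')(Mul(4, Pow(7, -1)))) = Mul(0, Mul(Rational(-1, 8), Mul(4, Pow(7, -1)))) = Mul(0, Mul(Rational(-1, 8), Mul(4, Rational(1, 7)))) = Mul(0, Mul(Rational(-1, 8), Rational(4, 7))) = Mul(0, Rational(-1, 14)) = 0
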